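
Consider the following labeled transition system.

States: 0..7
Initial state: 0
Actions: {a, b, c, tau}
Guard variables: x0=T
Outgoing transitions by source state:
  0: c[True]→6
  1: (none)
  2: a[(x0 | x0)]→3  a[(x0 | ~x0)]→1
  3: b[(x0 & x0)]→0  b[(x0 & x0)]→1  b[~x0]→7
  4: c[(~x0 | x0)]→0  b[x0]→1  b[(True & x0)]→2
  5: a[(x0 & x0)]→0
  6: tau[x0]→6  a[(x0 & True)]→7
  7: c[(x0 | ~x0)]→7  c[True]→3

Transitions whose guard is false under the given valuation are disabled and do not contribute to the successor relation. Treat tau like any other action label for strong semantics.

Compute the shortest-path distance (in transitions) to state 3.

Answer: 3

Working:
Layered search for 3:
  L0 = {0}
  L1 = {6}
  L2 = {7}
  L3 = {3}
3 enters at depth 3; path c·a·c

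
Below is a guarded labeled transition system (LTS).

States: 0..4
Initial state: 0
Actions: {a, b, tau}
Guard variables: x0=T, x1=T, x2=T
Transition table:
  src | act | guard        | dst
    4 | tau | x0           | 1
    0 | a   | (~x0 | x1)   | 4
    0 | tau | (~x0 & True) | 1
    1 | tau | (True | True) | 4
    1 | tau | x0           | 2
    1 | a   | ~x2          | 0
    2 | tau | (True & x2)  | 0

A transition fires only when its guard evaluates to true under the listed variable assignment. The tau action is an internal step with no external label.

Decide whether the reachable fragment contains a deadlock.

Reach set: {0,1,2,4}
  0: a→4  [1 exit(s)]
  1: tau→2  tau→4  [2 exit(s)]
  2: tau→0  [1 exit(s)]
  4: tau→1  [1 exit(s)]

Answer: DEADLOCK-FREE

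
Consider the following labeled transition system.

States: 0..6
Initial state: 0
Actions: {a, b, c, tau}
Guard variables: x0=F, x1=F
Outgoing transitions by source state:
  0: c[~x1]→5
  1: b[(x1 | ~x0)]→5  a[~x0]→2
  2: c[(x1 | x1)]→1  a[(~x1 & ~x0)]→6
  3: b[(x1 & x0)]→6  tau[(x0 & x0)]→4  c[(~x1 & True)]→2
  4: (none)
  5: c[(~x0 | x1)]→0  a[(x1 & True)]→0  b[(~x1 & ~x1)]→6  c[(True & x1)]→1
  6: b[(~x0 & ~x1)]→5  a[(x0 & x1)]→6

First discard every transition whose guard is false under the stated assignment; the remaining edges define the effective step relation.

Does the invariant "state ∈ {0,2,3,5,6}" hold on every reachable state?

Answer: INVARIANT HOLDS

Trace:
Allowed set {0,2,3,5,6}
R = {0,5,6}
  0: safe
  5: safe
  6: safe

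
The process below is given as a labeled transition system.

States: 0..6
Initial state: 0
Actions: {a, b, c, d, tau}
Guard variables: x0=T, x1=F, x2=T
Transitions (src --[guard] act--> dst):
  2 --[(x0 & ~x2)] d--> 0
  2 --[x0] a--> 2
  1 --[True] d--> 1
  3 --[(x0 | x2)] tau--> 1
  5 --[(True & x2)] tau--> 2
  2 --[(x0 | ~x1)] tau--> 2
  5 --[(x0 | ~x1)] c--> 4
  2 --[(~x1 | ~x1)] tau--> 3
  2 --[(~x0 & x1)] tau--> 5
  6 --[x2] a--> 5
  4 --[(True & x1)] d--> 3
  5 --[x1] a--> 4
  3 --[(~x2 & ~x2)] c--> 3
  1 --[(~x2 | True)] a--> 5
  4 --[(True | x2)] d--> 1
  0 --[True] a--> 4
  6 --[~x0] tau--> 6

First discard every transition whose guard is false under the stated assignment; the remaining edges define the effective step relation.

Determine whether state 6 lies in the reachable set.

After dropping false guards: 11 live edges.
depth 0: {0}
depth 1: {4}  now seen {0,4}
depth 2: {1}  now seen {0,1,4}
depth 3: {5}  now seen {0,1,4,5}
depth 4: {2}  now seen {0,1,2,4,5}
depth 5: {3}  now seen {0,1,2,3,4,5}
Reachable = {0,1,2,3,4,5}

Answer: UNREACHABLE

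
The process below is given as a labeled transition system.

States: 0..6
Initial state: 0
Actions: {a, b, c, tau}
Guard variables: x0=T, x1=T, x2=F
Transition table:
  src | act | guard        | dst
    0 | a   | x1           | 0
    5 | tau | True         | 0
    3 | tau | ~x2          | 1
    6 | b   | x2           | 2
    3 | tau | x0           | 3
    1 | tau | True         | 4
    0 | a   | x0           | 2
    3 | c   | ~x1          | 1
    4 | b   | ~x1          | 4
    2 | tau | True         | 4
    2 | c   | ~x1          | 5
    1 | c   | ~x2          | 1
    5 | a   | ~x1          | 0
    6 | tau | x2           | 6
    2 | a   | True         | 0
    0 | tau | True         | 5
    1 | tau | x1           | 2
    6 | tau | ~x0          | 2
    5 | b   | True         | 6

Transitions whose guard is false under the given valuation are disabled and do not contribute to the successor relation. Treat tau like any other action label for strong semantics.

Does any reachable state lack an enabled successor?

Answer: DEADLOCK at state 4

Trace:
Reachable = {0,2,4,5,6}
  0: a→0  a→2  tau→5  [deg 3]
  2: a→0  tau→4  [deg 2]
  4: ∅  [deadlock]
  5: b→6  tau→0  [deg 2]
  6: ∅  [deadlock]
witness 4: a·tau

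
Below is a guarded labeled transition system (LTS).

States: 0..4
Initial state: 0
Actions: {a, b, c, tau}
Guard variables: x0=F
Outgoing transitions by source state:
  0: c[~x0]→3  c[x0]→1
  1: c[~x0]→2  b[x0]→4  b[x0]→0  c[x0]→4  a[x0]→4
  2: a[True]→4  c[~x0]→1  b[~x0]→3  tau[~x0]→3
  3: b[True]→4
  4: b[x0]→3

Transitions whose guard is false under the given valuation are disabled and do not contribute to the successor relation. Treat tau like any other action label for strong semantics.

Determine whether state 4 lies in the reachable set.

Answer: REACHABLE

Working:
Guard filter leaves 7 enabled edge(s).
L0 = {0}
L1 = {3}  now seen {0,3}
L2 = {4}  now seen {0,3,4}
R = {0,3,4}
trace reaching 4: c·b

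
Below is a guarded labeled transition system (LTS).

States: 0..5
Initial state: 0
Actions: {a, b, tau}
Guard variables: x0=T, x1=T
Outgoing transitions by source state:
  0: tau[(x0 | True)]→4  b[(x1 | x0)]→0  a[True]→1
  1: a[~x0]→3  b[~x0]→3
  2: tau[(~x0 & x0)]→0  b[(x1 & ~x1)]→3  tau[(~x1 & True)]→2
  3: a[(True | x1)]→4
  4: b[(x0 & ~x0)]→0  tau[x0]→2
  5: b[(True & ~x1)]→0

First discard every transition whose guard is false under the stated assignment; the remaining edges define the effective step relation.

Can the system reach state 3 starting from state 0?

5 transition(s) survive guard evaluation.
Layer 0: {0}
Layer 1: {1,4}  total {0,1,4}
Layer 2: {2}  total {0,1,2,4}
Reachable = {0,1,2,4}

Answer: UNREACHABLE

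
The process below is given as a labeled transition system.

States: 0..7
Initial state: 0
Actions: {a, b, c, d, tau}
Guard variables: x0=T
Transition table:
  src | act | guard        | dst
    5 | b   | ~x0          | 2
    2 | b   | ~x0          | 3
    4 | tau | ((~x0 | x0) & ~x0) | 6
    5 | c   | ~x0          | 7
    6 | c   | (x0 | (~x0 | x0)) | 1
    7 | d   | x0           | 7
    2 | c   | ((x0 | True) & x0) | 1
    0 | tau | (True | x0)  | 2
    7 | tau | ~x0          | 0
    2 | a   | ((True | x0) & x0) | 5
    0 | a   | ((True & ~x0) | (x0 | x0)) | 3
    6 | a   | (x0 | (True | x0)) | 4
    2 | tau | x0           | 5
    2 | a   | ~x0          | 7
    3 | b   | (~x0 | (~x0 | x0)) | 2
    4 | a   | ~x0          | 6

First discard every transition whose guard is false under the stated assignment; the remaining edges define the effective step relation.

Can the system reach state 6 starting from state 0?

Answer: UNREACHABLE

Working:
9 transition(s) survive guard evaluation.
Layer 0: {0}
Layer 1: {2,3}  cumulative {0,2,3}
Layer 2: {1,5}  cumulative {0,1,2,3,5}
Reachable = {0,1,2,3,5}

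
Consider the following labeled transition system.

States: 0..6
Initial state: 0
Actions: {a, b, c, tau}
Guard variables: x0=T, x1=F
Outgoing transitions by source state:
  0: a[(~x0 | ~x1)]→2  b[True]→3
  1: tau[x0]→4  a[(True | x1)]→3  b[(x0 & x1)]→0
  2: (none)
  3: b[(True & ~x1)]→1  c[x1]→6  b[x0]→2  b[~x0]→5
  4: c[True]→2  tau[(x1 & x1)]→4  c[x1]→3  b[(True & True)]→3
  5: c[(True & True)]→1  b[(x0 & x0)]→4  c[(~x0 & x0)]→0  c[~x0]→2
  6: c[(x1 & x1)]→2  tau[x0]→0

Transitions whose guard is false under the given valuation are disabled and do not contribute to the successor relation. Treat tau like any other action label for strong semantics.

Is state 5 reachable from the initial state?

Answer: UNREACHABLE

Working:
Guard filter leaves 11 enabled edge(s).
L0 = {0}
L1 = {2,3}  cumulative {0,2,3}
L2 = {1}  cumulative {0,1,2,3}
L3 = {4}  cumulative {0,1,2,3,4}
Reachable = {0,1,2,3,4}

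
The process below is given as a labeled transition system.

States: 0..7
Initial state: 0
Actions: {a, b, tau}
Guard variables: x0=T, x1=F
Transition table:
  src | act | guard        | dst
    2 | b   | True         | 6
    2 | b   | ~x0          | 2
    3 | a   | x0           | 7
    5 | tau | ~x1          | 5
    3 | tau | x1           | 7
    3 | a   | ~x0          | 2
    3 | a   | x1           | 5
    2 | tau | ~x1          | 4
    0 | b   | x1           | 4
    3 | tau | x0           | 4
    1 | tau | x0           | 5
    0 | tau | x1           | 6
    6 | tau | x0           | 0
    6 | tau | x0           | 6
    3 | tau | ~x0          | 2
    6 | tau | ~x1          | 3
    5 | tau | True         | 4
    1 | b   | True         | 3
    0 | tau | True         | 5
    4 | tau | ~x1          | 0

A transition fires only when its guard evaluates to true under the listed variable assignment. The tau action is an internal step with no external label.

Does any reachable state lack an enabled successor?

Reachable = {0,4,5}
  0: tau→5  [deg 1]
  4: tau→0  [deg 1]
  5: tau→4  tau→5  [deg 2]

Answer: DEADLOCK-FREE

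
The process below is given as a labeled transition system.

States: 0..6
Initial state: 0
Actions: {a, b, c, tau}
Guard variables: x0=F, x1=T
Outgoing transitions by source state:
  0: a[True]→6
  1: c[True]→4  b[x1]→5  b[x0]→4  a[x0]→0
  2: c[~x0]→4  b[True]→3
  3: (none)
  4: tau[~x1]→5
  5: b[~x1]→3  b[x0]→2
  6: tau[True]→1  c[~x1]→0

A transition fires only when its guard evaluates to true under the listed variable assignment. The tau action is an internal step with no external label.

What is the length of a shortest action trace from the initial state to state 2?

Layered search for 2:
  Layer 0: {0}
  Layer 1: {6}
  Layer 2: {1}
  Layer 3: {4,5}
2 never appears.

Answer: UNREACHABLE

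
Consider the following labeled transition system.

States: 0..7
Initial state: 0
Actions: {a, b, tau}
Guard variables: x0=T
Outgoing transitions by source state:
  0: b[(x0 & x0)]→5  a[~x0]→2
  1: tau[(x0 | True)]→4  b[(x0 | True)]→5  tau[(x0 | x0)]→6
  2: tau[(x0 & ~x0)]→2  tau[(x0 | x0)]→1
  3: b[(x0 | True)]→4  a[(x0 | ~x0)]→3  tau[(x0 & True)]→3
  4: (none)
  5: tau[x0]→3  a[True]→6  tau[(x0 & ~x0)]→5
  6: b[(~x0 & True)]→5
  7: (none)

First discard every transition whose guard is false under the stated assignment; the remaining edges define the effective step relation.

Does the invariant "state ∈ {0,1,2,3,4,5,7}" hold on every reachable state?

Allowed set {0,1,2,3,4,5,7}
Reachable = {0,3,4,5,6}
  0: ✓
  3: ✓
  4: ✓
  5: ✓
  6: VIOLATES
counterexample path to 6: b·a

Answer: INVARIANT VIOLATED at state 6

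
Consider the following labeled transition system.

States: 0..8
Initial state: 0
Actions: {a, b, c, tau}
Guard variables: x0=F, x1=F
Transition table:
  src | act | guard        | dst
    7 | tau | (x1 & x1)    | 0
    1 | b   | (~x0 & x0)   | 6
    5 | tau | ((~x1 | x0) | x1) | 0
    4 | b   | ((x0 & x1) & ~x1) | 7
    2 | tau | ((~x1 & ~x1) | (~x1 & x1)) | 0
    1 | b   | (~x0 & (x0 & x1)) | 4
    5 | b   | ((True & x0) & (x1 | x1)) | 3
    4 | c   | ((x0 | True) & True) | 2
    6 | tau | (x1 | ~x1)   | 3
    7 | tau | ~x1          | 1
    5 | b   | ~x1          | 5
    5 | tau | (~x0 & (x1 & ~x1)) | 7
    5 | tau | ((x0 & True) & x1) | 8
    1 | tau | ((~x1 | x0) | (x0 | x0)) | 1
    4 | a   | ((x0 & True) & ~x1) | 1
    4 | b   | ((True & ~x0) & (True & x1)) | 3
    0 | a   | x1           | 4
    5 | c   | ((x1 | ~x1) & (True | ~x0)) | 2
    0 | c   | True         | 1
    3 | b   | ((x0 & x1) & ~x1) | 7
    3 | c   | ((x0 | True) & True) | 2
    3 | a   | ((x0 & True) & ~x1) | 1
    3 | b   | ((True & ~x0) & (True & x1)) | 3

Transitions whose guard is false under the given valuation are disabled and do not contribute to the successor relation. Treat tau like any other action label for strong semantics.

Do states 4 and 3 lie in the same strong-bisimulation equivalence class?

Answer: BISIMILAR

Analysis:
Bisimulation quotient by refinement:
  round 0: {{0,1,2,3,4,5,6,7,8}}
  round 1: {{0,3,4},{1,2,6,7},{5},{8}}
  round 2: {{0,3,4},{1,7},{2,6},{5},{8}}
  round 3: {{0},{1,7},{2,6},{3,4},{5},{8}}
  round 4: {{0},{1,7},{2},{3,4},{5},{6},{8}}
7 equivalence class(es) (converged in 5)
class of 4: {3,4}; class of 3: {3,4}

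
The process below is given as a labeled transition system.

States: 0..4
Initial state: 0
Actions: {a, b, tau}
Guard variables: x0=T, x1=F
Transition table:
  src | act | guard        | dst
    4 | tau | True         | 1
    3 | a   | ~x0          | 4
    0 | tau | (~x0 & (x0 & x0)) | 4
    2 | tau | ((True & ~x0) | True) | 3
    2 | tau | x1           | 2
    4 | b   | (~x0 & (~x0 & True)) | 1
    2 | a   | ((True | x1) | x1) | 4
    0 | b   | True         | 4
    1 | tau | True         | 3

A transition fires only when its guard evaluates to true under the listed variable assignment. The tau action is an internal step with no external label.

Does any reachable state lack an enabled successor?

Answer: DEADLOCK at state 3

Trace:
Reachable = {0,1,3,4}
  0: b→4  [1 out]
  1: tau→3  [1 out]
  3: ∅  [STUCK]
  4: tau→1  [1 out]
Path to 3: b·tau·tau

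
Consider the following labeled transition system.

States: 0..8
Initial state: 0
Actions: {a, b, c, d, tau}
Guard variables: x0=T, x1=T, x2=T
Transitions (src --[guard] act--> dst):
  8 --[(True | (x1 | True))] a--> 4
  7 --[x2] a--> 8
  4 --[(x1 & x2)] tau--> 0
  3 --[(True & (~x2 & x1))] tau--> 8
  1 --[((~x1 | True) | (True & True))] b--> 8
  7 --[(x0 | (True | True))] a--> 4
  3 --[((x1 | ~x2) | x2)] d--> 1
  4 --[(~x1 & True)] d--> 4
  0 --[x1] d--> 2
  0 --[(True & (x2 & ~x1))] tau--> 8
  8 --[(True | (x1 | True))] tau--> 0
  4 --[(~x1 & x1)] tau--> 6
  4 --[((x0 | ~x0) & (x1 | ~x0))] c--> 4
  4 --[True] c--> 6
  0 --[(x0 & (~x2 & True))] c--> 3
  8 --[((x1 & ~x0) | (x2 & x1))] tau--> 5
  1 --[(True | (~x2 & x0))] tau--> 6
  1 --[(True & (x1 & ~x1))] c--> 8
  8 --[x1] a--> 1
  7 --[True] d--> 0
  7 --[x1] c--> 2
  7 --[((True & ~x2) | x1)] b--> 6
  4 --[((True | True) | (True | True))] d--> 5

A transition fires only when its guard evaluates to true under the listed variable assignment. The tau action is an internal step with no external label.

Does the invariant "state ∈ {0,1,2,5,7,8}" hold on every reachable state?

Answer: INVARIANT HOLDS

Analysis:
Inv-set: {0,1,2,5,7,8}
Reach set: {0,2}
  0: ✓
  2: ✓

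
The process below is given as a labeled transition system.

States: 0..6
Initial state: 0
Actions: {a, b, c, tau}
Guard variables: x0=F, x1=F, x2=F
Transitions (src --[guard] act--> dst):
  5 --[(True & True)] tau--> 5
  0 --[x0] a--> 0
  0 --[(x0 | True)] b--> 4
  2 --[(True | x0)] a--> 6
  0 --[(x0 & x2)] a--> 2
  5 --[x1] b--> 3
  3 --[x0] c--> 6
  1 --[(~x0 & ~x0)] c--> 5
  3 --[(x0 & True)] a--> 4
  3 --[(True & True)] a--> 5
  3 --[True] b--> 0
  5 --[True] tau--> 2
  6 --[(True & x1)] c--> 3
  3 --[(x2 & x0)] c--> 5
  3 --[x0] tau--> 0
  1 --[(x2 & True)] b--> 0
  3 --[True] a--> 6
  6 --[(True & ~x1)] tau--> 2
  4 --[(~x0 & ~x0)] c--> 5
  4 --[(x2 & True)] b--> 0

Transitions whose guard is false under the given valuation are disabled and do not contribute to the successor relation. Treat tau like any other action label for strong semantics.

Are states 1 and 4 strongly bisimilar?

Bisimulation quotient by refinement:
  round 0: {{0,1,2,3,4,5,6}}
  round 1: {{0},{1,4},{2},{3},{5,6}}
  round 2: {{0},{1,4},{2},{3},{5},{6}}
stable after 3 split(s): 6 block(s)
1∈{1,4}, 4∈{1,4}

Answer: BISIMILAR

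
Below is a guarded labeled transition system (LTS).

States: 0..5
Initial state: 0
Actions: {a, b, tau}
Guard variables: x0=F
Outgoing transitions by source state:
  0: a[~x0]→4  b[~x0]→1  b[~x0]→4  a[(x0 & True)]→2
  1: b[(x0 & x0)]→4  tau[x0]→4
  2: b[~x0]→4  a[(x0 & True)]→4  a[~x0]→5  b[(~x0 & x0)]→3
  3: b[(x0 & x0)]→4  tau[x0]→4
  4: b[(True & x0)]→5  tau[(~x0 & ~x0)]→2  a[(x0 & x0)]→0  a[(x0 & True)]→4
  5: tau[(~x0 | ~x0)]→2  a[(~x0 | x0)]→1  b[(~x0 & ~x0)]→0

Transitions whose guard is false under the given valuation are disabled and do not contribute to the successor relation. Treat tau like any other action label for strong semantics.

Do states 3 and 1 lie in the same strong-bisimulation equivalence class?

Refine partition for ~:
  P[0] = {{0,1,2,3,4,5}}
  P[1] = {{0,2},{1,3},{4},{5}}
  P[2] = {{0},{1,3},{2},{4},{5}}
5 equivalence class(es) (converged in 3)
class of 3: {1,3}; class of 1: {1,3}

Answer: BISIMILAR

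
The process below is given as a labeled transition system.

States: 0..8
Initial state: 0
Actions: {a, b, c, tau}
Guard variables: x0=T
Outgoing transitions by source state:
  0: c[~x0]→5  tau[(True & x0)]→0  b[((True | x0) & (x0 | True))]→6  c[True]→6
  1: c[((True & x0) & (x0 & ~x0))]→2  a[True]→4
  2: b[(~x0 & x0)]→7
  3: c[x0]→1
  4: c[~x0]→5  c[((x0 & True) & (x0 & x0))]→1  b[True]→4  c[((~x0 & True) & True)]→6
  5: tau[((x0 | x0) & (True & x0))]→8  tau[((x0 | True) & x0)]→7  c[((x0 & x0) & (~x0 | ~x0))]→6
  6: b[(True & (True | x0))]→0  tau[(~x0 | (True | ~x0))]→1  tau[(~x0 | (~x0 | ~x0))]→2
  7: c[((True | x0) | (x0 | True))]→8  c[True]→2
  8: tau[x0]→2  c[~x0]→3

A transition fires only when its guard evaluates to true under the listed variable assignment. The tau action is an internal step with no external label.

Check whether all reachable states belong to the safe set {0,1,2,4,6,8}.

Answer: INVARIANT HOLDS

Working:
Allowed set {0,1,2,4,6,8}
Reach set: {0,1,4,6}
  0: safe
  1: safe
  4: safe
  6: safe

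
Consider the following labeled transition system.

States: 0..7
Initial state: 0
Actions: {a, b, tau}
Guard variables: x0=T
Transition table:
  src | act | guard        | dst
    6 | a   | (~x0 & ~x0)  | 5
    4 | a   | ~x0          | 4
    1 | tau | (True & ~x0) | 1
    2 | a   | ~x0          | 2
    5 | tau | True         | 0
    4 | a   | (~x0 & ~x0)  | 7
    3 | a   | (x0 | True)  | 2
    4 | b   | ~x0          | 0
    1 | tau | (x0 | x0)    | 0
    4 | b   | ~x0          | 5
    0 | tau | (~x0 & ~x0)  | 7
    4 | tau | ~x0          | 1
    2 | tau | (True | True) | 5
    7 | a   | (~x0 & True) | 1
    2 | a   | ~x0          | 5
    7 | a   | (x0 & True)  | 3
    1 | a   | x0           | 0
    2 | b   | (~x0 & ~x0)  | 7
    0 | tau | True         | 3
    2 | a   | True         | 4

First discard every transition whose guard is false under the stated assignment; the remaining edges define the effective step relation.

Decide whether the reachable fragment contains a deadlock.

Reach set: {0,2,3,4,5}
  0: tau→3  [1 out]
  2: a→4  tau→5  [2 out]
  3: a→2  [1 out]
  4: ∅  [STUCK]
  5: tau→0  [1 out]
trace reaching 4: tau·a·a

Answer: DEADLOCK at state 4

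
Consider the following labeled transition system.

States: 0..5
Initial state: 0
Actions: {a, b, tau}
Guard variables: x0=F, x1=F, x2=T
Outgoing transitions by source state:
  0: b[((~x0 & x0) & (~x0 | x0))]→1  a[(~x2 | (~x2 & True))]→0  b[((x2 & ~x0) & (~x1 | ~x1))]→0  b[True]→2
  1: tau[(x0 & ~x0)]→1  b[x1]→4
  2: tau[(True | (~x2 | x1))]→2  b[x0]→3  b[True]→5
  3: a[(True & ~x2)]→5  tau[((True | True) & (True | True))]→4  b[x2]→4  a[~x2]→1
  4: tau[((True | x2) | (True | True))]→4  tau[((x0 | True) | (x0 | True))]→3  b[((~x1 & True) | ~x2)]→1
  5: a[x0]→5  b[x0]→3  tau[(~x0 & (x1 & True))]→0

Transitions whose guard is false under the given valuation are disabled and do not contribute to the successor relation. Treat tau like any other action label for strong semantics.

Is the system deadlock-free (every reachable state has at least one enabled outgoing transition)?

Reach set: {0,2,5}
  0: b→0  b→2  [deg 2]
  2: b→5  tau→2  [deg 2]
  5: ∅  [STUCK]
trace reaching 5: b·b

Answer: DEADLOCK at state 5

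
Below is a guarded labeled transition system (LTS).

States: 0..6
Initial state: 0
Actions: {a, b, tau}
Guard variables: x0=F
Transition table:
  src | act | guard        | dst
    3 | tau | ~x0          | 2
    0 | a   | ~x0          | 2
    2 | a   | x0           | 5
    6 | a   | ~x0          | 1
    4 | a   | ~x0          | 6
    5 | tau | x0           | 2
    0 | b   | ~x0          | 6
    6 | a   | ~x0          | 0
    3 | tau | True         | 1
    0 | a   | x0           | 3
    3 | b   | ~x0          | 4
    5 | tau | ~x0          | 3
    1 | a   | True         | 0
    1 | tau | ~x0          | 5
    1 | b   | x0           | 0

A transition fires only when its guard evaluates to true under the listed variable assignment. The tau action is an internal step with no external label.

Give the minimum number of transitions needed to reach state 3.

Answer: 4

Trace:
BFS to 3:
  Layer 0: {0}
  Layer 1: {2,6}
  Layer 2: {1}
  Layer 3: {5}
  Layer 4: {3}
depth(3)=4, e.g. b·a·tau·tau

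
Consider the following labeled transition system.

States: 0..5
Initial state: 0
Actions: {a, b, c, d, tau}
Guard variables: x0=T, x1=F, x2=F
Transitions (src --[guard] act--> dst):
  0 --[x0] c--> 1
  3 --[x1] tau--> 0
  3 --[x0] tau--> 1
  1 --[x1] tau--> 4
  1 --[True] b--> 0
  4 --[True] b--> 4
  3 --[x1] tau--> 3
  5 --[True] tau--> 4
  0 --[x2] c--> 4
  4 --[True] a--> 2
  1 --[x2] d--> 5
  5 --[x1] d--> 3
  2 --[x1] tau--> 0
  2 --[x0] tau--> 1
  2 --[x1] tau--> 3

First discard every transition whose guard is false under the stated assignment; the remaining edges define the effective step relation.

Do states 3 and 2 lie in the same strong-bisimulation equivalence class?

Compute ~ classes (split until stable):
  round 0: {{0,1,2,3,4,5}}
  round 1: {{0},{1},{2,3,5},{4}}
  round 2: {{0},{1},{2,3},{4},{5}}
Fixed point at round 3; 5 class(es).
class of 3: {2,3}; class of 2: {2,3}

Answer: BISIMILAR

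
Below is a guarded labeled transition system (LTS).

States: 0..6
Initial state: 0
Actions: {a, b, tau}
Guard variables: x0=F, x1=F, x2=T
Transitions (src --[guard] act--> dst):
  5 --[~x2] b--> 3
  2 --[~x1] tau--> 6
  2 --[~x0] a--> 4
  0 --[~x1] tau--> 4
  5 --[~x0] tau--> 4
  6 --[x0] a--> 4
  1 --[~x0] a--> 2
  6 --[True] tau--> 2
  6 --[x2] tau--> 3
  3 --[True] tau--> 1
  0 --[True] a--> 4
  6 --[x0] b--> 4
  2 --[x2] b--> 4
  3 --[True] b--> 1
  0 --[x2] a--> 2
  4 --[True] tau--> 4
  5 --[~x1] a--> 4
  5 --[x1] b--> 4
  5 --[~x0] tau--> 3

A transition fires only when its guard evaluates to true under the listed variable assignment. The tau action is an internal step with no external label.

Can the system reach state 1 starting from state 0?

Guard filter leaves 15 enabled edge(s).
Layer 0: {0}
Layer 1: {2,4}  cumulative {0,2,4}
Layer 2: {6}  cumulative {0,2,4,6}
Layer 3: {3}  cumulative {0,2,3,4,6}
Layer 4: {1}  cumulative {0,1,2,3,4,6}
R = {0,1,2,3,4,6}
trace reaching 1: a·tau·tau·tau

Answer: REACHABLE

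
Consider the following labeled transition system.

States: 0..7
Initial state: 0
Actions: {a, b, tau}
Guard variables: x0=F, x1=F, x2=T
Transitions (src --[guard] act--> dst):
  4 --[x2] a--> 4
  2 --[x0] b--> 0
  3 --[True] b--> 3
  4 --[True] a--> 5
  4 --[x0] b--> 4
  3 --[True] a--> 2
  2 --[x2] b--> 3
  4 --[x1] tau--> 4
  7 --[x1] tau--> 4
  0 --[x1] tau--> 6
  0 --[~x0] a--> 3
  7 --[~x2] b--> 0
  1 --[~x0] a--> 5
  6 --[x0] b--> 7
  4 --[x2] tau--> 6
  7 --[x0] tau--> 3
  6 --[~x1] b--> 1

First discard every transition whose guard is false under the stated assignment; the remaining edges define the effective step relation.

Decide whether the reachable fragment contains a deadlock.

Answer: DEADLOCK-FREE

Trace:
R = {0,2,3}
  0: a→3  [1 out]
  2: b→3  [1 out]
  3: a→2  b→3  [2 out]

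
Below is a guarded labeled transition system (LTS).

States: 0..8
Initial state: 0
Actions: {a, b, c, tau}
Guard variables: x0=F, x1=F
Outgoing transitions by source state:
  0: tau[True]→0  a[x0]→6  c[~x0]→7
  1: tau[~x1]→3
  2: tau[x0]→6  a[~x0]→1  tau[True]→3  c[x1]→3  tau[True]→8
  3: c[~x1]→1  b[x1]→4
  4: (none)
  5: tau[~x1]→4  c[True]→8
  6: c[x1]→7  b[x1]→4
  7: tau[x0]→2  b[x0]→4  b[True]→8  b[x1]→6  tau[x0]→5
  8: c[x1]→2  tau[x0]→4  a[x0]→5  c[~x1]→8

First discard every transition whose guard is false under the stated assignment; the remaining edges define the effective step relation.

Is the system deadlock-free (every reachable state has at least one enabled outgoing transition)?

Answer: DEADLOCK-FREE

Analysis:
Reachable = {0,7,8}
  0: c→7  tau→0  [2 out]
  7: b→8  [1 out]
  8: c→8  [1 out]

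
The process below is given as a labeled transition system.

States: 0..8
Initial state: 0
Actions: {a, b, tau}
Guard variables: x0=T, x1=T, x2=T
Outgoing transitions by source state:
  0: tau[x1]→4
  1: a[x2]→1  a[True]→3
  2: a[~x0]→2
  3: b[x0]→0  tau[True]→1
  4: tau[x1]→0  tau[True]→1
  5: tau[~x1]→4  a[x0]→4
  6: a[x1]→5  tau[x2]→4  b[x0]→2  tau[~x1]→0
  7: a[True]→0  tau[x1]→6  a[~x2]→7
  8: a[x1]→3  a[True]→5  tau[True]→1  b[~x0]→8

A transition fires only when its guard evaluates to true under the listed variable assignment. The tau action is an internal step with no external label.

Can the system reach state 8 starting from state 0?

Answer: UNREACHABLE

Working:
16 transition(s) survive guard evaluation.
Layer 0: {0}
Layer 1: {4}  cumulative {0,4}
Layer 2: {1}  cumulative {0,1,4}
Layer 3: {3}  cumulative {0,1,3,4}
Reachable = {0,1,3,4}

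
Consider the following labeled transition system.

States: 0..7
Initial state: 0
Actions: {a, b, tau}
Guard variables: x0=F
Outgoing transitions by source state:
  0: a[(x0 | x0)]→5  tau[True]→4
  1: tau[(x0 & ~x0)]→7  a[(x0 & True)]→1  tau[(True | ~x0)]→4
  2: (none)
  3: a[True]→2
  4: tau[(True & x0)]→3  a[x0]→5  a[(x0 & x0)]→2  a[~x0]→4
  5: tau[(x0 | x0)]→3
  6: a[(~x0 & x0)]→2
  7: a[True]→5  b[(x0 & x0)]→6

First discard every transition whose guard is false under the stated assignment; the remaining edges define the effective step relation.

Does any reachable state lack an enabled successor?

Answer: DEADLOCK-FREE

Working:
Reach set: {0,4}
  0: tau→4  [1 exit(s)]
  4: a→4  [1 exit(s)]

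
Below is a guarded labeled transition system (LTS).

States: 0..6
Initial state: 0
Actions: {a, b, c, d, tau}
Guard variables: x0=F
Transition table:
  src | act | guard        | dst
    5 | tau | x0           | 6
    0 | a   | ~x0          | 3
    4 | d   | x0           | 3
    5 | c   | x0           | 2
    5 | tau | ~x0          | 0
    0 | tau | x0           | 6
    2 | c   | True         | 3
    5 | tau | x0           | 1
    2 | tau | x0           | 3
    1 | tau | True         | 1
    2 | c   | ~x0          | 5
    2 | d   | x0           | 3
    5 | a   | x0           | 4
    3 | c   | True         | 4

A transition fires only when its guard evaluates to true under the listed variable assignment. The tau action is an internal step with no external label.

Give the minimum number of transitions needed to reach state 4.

Answer: 2

Working:
Breadth-first toward 4:
  Layer 0: {0}
  Layer 1: {3}
  Layer 2: {4}
first hit 4 at d=2 via a·c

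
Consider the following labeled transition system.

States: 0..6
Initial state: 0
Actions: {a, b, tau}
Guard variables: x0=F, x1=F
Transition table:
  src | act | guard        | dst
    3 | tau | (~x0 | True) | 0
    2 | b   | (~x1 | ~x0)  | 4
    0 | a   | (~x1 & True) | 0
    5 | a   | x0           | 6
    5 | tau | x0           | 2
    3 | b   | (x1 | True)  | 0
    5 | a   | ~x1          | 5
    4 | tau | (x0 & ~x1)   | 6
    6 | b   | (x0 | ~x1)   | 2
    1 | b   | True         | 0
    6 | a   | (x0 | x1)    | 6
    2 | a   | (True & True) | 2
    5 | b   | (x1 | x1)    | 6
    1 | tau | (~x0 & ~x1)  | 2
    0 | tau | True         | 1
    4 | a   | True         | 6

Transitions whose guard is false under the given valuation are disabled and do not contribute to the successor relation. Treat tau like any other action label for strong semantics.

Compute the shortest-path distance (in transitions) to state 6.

Breadth-first toward 6:
  L0 = {0}
  L1 = {1}
  L2 = {2}
  L3 = {4}
  L4 = {6}
6 enters at depth 4; path tau·tau·b·a

Answer: 4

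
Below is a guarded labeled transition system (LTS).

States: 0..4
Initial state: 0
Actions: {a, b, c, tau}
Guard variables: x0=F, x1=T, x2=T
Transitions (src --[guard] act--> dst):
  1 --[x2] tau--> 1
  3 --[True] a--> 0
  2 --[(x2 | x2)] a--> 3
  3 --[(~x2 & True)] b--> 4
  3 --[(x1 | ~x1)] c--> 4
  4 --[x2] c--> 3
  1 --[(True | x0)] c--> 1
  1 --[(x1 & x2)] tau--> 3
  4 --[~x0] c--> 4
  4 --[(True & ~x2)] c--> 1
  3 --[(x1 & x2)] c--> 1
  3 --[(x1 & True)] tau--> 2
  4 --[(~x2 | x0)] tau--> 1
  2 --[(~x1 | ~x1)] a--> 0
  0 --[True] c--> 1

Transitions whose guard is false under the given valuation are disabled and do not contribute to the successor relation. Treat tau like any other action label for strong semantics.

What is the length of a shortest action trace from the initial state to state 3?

Answer: 2

Working:
Breadth-first toward 3:
  L0 = {0}
  L1 = {1}
  L2 = {3}
3 enters at depth 2; path c·tau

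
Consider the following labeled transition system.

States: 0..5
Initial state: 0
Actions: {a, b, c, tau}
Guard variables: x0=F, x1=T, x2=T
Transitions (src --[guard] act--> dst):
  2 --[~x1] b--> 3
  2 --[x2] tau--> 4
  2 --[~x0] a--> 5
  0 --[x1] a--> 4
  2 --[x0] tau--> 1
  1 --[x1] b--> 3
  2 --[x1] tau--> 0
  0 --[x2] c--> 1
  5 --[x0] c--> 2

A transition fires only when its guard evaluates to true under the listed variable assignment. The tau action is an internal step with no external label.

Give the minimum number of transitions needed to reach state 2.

Layered search for 2:
  depth 0: {0}
  depth 1: {1,4}
  depth 2: {3}
2 never appears.

Answer: UNREACHABLE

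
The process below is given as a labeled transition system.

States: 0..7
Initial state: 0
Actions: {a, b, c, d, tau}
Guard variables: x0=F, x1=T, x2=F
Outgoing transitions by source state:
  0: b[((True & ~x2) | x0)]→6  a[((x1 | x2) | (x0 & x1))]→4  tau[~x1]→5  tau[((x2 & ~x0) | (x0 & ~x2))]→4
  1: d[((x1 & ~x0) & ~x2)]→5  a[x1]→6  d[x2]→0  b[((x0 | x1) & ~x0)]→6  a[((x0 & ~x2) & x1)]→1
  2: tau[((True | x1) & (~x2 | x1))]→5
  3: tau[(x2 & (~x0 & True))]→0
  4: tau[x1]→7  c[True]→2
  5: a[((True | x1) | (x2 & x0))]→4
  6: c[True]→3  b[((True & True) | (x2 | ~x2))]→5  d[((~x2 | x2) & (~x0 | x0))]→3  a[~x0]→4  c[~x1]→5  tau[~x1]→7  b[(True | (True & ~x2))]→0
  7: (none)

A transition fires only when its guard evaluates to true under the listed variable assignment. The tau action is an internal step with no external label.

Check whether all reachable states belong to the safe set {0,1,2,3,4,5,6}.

Answer: INVARIANT VIOLATED at state 7

Trace:
Safe = {0,1,2,3,4,5,6}
R = {0,2,3,4,5,6,7}
  0: ok
  2: ok
  3: ok
  4: ok
  5: ok
  6: ok
  7: VIOLATES
reach 7 via a·tau — violates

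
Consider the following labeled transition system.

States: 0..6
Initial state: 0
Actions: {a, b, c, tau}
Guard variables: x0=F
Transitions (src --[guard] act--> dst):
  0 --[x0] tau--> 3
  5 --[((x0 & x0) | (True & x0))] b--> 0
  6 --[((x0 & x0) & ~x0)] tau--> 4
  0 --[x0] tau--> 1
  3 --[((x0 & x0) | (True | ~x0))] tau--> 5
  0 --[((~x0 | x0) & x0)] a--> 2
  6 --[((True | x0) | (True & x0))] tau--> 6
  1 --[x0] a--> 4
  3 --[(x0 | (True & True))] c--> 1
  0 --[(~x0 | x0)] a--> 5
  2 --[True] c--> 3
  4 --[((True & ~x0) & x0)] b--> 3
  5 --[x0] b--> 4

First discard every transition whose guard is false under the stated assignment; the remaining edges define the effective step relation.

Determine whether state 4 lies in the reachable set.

5 transition(s) survive guard evaluation.
depth 0: {0}
depth 1: {5}  cumulative {0,5}
Reach set: {0,5}

Answer: UNREACHABLE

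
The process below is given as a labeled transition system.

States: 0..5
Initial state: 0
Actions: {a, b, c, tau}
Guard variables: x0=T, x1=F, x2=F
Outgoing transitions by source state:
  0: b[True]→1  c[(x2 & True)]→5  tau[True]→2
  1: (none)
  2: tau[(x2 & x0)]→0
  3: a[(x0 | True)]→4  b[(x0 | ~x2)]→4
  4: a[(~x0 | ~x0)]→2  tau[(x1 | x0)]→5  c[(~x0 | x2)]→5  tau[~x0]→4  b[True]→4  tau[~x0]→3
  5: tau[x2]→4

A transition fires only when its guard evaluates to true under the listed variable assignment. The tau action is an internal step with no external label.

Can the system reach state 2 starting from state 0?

Answer: REACHABLE

Analysis:
6 transition(s) survive guard evaluation.
L0 = {0}
L1 = {1,2}  now seen {0,1,2}
R = {0,1,2}
witness 2: tau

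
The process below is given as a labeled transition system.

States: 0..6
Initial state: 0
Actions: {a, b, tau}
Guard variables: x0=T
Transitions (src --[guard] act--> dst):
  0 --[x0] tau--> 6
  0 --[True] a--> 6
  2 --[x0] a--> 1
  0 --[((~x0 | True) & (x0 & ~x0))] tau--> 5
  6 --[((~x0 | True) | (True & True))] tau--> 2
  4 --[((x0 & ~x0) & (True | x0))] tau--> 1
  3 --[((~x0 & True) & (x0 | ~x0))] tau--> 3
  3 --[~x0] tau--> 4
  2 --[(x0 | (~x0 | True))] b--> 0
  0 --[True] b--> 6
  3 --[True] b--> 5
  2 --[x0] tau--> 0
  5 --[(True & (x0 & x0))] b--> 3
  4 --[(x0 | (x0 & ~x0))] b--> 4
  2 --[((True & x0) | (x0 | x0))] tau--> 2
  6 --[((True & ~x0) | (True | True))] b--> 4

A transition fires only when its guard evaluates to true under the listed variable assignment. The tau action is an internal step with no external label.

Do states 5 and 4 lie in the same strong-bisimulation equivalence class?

Answer: BISIMILAR

Analysis:
Bisimulation quotient by refinement:
  round 0: {{0,1,2,3,4,5,6}}
  round 1: {{0,2},{1},{3,4,5},{6}}
  round 2: {{0},{1},{2},{3,4,5},{6}}
stable after 3 split(s): 5 block(s)
class of 5: {3,4,5}; class of 4: {3,4,5}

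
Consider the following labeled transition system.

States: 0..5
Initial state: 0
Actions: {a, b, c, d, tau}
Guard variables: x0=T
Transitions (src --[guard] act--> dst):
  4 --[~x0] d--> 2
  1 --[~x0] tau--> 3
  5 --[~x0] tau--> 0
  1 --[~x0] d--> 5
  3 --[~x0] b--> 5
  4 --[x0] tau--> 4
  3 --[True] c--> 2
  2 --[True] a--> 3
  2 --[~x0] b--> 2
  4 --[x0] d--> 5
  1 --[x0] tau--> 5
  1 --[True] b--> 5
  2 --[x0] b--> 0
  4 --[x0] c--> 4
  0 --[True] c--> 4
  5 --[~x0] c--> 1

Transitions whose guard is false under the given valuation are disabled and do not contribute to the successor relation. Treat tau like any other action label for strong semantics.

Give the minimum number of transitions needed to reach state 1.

BFS to 1:
  L0 = {0}
  L1 = {4}
  L2 = {5}
1 never appears.

Answer: UNREACHABLE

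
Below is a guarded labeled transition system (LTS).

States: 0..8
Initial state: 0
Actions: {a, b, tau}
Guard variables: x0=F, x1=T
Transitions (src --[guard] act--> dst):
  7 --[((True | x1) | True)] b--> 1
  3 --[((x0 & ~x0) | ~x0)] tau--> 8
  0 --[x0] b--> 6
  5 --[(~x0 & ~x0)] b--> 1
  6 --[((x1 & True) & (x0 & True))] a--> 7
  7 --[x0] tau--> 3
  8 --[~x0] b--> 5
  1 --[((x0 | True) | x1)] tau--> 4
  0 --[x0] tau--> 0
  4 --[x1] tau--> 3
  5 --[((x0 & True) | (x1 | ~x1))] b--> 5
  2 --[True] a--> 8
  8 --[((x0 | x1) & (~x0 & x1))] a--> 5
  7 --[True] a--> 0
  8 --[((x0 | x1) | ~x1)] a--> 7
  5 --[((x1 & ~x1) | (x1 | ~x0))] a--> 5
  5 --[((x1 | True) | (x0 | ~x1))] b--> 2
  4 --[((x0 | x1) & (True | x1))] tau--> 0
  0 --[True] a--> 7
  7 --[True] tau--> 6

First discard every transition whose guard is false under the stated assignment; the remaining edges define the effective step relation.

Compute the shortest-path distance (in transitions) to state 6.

BFS to 6:
  Layer 0: {0}
  Layer 1: {7}
  Layer 2: {1,6}
depth(6)=2, e.g. a·tau

Answer: 2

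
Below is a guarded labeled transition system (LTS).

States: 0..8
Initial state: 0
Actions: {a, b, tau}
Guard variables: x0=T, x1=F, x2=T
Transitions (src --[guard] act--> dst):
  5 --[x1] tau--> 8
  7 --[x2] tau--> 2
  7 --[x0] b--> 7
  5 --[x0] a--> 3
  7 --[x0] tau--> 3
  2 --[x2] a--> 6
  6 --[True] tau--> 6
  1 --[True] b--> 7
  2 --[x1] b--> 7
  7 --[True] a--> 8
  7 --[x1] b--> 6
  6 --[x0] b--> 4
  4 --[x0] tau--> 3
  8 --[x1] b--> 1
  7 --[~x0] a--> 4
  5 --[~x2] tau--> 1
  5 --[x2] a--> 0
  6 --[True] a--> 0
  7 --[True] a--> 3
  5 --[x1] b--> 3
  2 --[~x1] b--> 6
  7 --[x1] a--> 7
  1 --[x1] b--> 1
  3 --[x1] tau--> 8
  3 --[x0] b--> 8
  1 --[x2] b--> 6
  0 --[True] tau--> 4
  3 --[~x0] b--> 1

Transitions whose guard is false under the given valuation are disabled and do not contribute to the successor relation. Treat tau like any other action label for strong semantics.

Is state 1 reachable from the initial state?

Answer: UNREACHABLE

Trace:
Guard filter leaves 17 enabled edge(s).
depth 0: {0}
depth 1: {4}  now seen {0,4}
depth 2: {3}  now seen {0,3,4}
depth 3: {8}  now seen {0,3,4,8}
R = {0,3,4,8}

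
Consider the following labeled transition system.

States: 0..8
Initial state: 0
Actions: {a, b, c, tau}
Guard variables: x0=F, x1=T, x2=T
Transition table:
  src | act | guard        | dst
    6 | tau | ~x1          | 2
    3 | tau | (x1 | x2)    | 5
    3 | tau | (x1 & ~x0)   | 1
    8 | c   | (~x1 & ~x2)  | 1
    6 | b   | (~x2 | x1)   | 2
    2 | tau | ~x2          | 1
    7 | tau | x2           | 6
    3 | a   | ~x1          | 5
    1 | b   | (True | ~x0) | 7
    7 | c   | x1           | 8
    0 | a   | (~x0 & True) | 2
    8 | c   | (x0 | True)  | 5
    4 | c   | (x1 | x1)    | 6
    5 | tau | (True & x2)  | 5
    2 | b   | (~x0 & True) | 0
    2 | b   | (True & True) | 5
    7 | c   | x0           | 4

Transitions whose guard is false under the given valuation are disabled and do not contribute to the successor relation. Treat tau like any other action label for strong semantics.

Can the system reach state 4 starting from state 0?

Guard filter leaves 12 enabled edge(s).
L0 = {0}
L1 = {2}  total {0,2}
L2 = {5}  total {0,2,5}
Reach set: {0,2,5}

Answer: UNREACHABLE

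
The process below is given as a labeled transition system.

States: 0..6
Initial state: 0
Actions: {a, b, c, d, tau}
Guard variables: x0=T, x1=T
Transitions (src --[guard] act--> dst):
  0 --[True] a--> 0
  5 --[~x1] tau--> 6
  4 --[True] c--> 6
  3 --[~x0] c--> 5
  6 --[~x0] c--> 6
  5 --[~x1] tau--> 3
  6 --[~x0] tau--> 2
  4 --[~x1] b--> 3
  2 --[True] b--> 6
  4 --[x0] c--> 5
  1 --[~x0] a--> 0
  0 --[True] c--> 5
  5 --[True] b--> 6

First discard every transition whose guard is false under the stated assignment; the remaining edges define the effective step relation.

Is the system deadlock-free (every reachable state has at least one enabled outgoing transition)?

Answer: DEADLOCK at state 6

Analysis:
Reach set: {0,5,6}
  0: a→0  c→5  [deg 2]
  5: b→6  [deg 1]
  6: ∅  [deadlock]
witness 6: c·b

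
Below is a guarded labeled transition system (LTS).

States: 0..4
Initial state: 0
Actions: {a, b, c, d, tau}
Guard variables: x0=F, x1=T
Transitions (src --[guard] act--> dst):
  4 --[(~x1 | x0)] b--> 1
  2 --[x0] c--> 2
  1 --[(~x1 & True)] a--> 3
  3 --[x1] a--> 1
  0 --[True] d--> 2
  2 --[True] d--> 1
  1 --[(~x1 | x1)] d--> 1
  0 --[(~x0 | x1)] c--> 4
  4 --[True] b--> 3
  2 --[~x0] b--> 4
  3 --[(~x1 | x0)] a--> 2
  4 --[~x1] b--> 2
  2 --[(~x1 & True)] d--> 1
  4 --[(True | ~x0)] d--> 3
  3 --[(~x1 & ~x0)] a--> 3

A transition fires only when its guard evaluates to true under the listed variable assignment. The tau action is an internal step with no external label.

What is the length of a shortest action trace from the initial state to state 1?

Answer: 2

Analysis:
BFS to 1:
  depth 0: {0}
  depth 1: {2,4}
  depth 2: {1,3}
1 enters at depth 2; path d·d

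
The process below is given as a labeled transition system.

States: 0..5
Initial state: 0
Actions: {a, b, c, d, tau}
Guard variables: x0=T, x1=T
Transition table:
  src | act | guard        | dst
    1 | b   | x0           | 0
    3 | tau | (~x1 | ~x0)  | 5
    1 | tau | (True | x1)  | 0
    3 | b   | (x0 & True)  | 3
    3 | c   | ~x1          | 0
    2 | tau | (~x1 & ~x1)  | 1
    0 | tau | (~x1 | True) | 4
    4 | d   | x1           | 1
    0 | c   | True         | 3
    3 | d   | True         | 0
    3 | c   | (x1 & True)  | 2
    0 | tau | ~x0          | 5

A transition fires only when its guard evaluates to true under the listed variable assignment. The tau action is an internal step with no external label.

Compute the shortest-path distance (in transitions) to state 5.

Breadth-first toward 5:
  Layer 0: {0}
  Layer 1: {3,4}
  Layer 2: {1,2}
5 never appears.

Answer: UNREACHABLE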